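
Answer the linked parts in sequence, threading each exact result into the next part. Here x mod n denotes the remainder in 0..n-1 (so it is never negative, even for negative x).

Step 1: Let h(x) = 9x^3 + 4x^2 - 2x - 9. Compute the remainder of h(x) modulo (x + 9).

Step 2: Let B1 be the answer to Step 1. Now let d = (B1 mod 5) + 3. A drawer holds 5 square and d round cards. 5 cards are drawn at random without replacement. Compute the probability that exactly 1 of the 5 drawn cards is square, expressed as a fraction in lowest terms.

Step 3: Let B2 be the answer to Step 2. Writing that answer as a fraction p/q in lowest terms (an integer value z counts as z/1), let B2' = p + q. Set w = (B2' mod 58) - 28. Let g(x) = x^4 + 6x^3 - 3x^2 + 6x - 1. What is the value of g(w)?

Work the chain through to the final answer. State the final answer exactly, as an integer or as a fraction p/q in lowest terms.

112233

Step 1: remainder = value at the root: 9*(-9)^3 + 4*(-9)^2 - 2*(-9)^1 - 9 = (-6561) + (324) + (18) + (-9) = -6228; answer -6228
Step 2: B1 = -6228; d = 5; total draws C(10,5) = 252; favorable C(5,1)*C(5,4) = 25; P = 25/252; answer 25/252
Step 3: B2 = 25/252; threaded value p + q = 277; w = 17; 1*(17)^4 + 6*(17)^3 - 3*(17)^2 + 6*(17)^1 - 1 = (83521) + (29478) + (-867) + (102) + (-1) = 112233; answer 112233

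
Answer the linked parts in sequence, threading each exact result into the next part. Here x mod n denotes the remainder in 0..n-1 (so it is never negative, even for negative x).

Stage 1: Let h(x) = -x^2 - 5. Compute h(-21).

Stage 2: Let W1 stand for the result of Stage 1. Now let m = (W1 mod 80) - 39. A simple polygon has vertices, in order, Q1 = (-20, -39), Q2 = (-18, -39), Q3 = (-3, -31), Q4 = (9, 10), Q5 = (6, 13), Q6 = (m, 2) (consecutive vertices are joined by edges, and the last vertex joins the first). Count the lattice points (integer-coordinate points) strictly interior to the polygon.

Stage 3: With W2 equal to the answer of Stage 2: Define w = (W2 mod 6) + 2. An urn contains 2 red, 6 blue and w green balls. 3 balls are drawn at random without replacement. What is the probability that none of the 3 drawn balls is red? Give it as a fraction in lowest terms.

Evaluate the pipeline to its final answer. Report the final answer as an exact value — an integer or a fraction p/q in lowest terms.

6/11

Stage 1: -1*(-21)^2 - 5 = (-441) + (-5) = -446; answer -446
Stage 2: W1 = -446; m = -5; cross terms: (-20*-39 - -18*-39)=78, (-18*-31 - -3*-39)=441, (-3*10 - 9*-31)=249, (9*13 - 6*10)=57, (6*2 - -5*13)=77, (-5*-39 - -20*2)=235; twice the area = |1137| = 1137; area = 1137/2; boundary points = 2 + 1 + 1 + 3 + 11 + 1 = 19; strictly interior points = area - boundary/2 + 1 = 560; answer 560
Stage 3: W2 = 560; w = 4; total draws C(12,3) = 220; favorable C(10,3) = 120; P = 6/11; answer 6/11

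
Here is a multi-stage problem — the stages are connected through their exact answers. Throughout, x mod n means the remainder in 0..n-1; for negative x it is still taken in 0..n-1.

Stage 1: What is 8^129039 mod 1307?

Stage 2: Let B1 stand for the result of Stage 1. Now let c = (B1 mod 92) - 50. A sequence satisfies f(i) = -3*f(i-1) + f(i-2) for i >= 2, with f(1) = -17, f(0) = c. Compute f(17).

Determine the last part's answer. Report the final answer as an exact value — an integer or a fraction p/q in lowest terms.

-3677941823

Stage 1: squarings mod 1307: 8^1=8, 8^2=64, 8^4=175, 8^8=564, 8^16=495, 8^32=616, 8^64=426, 8^128=1110, 8^256=906, 8^512=40, 8^1024=293, 8^2048=894, 8^4096=659, 8^8192=357, 8^16384=670, 8^32768=599, 8^65536=683; 8^129039 = 8^1 * 8^2 * 8^4 * 8^8 * 8^2048 * 8^4096 * 8^8192 * 8^16384 * 8^32768 * 8^65536 = 704 (mod 1307); answer 704
Stage 2: B1 = 704; c = 10; f(2) = -3*(-17) + 1*(10) = 61; iterating: f(2)=61, f(3)=-200, f(4)=661, f(5)=-2183, f(6)=7210, f(7)=-23813, f(8)=78649, f(9)=-259760, f(10)=857929, f(11)=-2833547, f(12)=9358570, f(13)=-30909257, f(14)=102086341, f(15)=-337168280, f(16)=1113591181, f(17)=-3677941823; answer -3677941823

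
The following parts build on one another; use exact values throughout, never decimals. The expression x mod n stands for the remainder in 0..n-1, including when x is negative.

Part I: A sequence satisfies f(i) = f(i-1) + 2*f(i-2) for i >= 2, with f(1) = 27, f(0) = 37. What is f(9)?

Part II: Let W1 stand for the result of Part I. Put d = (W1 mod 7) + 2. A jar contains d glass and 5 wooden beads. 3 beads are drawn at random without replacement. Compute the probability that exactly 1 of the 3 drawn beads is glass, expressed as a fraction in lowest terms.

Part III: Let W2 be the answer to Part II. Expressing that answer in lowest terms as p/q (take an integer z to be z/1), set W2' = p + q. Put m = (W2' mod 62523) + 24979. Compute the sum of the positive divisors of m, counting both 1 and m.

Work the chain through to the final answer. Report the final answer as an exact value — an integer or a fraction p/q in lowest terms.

37536

Part I: f(2) = 1*(27) + 2*(37) = 101; iterating: f(2)=101, f(3)=155, f(4)=357, f(5)=667, f(6)=1381, f(7)=2715, f(8)=5477, f(9)=10907; answer 10907
Part II: W1 = 10907; d = 3; total draws C(8,3) = 56; favorable C(3,1)*C(5,2) = 30; P = 15/28; answer 15/28
Part III: W2 = 15/28; threaded value p + q = 43; m = 25022; 25022 = 2 * 12511; sigma = (1 + 2) * (1 + 12511) = 3 * 12512 = 37536; answer 37536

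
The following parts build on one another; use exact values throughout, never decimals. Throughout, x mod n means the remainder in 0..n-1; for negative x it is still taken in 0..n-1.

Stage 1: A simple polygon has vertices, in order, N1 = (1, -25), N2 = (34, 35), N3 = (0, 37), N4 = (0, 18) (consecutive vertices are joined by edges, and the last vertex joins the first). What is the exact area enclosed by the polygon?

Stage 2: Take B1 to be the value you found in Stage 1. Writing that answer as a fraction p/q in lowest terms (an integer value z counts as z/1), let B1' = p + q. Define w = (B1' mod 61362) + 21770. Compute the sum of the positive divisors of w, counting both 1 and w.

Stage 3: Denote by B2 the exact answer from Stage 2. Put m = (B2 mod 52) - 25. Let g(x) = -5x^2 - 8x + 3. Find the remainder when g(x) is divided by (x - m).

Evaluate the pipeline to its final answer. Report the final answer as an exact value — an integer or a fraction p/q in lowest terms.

Stage 1: cross terms: (1*35 - 34*-25)=885, (34*37 - 0*35)=1258, (0*18 - 0*37)=0, (0*-25 - 1*18)=-18; twice the area = |2125| = 2125; area = 2125/2; answer 2125/2
Stage 2: B1 = 2125/2; threaded value p + q = 2127; w = 23897; 23897 = 23 * 1039; sigma = (1 + 23) * (1 + 1039) = 24 * 1040 = 24960; answer 24960
Stage 3: B2 = 24960; m = -25; remainder = value at the root: -5*(-25)^2 - 8*(-25)^1 + 3 = (-3125) + (200) + (3) = -2922; answer -2922

-2922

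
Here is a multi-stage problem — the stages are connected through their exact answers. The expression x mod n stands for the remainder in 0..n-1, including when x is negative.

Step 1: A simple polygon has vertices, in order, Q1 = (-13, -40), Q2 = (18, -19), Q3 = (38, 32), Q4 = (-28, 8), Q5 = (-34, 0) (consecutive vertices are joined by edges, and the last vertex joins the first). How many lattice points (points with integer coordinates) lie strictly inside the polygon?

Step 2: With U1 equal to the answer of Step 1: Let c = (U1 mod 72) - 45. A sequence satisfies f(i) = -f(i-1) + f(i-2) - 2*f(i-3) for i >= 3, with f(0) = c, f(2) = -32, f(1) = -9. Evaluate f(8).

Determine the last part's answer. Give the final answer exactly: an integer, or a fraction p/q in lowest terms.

Step 1: cross terms: (-13*-19 - 18*-40)=967, (18*32 - 38*-19)=1298, (38*8 - -28*32)=1200, (-28*0 - -34*8)=272, (-34*-40 - -13*0)=1360; twice the area = |5097| = 5097; area = 5097/2; boundary points = 1 + 1 + 6 + 2 + 1 = 11; strictly interior points = area - boundary/2 + 1 = 2544; answer 2544
Step 2: U1 = 2544; c = -21; f(3) = -1*(-32) + 1*(-9) - 2*(-21) = 65; iterating: f(3)=65, f(4)=-79, f(5)=208, f(6)=-417, f(7)=783, f(8)=-1616; answer -1616

-1616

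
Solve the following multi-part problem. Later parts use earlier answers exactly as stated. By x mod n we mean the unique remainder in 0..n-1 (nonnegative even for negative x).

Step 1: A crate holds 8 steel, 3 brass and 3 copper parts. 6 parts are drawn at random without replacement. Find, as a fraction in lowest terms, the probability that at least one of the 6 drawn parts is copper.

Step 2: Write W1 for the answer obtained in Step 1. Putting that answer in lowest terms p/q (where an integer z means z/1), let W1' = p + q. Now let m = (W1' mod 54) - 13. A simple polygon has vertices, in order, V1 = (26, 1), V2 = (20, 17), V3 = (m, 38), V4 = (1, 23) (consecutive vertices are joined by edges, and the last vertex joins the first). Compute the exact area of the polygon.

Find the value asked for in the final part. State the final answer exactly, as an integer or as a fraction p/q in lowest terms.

Step 1: total draws C(14,6) = 3003; complement C(11,6) = 462; favorable 3003 - 462 = 2541; P = 11/13; answer 11/13
Step 2: W1 = 11/13; threaded value p + q = 24; m = 11; cross terms: (26*17 - 20*1)=422, (20*38 - 11*17)=573, (11*23 - 1*38)=215, (1*1 - 26*23)=-597; twice the area = |613| = 613; area = 613/2; answer 613/2

613/2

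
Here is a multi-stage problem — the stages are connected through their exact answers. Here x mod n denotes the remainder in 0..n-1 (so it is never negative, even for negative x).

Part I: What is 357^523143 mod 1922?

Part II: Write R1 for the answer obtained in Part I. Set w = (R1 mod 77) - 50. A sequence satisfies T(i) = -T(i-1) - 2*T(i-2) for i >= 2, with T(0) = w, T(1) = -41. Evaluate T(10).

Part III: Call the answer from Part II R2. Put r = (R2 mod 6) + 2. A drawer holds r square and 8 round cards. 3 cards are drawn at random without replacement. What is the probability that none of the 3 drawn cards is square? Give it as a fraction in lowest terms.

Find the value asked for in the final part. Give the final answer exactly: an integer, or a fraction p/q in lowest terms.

Part I: squarings mod 1922: 357^1=357, 357^2=597, 357^4=839, 357^8=469, 357^16=853, 357^32=1093, 357^64=1087, 357^128=1461, 357^256=1101, 357^512=1341, 357^1024=1211, 357^2048=35, 357^4096=1225, 357^8192=1465, 357^16384=1273, 357^32768=283, 357^65536=1287, 357^131072=1527, 357^262144=343; 357^523143 = 357^1 * 357^2 * 357^4 * 357^128 * 357^256 * 357^512 * 357^2048 * 357^4096 * 357^8192 * 357^16384 * 357^32768 * 357^65536 * 357^131072 * 357^262144 = 1833 (mod 1922); answer 1833
Part II: R1 = 1833; w = 12; T(2) = -1*(-41) - 2*(12) = 17; iterating: T(2)=17, T(3)=65, T(4)=-99, T(5)=-31, T(6)=229, T(7)=-167, T(8)=-291, T(9)=625, T(10)=-43; answer -43
Part III: R2 = -43; r = 7; total draws C(15,3) = 455; favorable C(8,3) = 56; P = 8/65; answer 8/65

8/65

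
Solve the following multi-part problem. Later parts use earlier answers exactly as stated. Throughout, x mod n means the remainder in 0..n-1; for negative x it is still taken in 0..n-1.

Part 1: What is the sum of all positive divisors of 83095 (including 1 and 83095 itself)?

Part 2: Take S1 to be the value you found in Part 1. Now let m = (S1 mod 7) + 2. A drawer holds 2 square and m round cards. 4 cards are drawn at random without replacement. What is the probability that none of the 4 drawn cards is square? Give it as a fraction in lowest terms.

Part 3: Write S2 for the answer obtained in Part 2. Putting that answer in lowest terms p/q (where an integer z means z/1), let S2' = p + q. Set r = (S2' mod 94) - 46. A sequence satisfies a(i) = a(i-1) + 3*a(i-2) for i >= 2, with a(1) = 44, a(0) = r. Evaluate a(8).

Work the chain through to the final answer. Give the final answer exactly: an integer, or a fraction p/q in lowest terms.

2855

Part 1: 83095 = 5 * 16619; sigma = (1 + 5) * (1 + 16619) = 6 * 16620 = 99720; answer 99720
Part 2: S1 = 99720; m = 7; total draws C(9,4) = 126; favorable C(7,4) = 35; P = 5/18; answer 5/18
Part 3: S2 = 5/18; threaded value p + q = 23; r = -23; a(2) = 1*(44) + 3*(-23) = -25; iterating: a(2)=-25, a(3)=107, a(4)=32, a(5)=353, a(6)=449, a(7)=1508, a(8)=2855; answer 2855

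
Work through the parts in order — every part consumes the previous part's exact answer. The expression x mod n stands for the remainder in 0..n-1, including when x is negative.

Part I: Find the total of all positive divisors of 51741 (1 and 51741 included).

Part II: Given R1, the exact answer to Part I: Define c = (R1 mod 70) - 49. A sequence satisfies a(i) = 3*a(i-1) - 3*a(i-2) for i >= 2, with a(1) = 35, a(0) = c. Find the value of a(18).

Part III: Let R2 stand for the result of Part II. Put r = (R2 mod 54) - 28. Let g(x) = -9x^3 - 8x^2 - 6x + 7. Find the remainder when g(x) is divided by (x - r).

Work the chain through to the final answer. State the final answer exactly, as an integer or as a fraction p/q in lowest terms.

14

Part I: 51741 = 3^2 * 5749; sigma = (1 + 3 + 9) * (1 + 5749) = 13 * 5750 = 74750; answer 74750
Part II: R1 = 74750; c = 11; a(2) = 3*(35) - 3*(11) = 72; iterating: a(2)=72, a(3)=111, a(4)=117, a(5)=18, a(6)=-297, a(7)=-945, a(8)=-1944, a(9)=-2997, a(10)=-3159, a(11)=-486, a(12)=8019, a(13)=25515, a(14)=52488, a(15)=80919, a(16)=85293, a(17)=13122, a(18)=-216513; answer -216513
Part III: R2 = -216513; r = -1; remainder = value at the root: -9*(-1)^3 - 8*(-1)^2 - 6*(-1)^1 + 7 = (9) + (-8) + (6) + (7) = 14; answer 14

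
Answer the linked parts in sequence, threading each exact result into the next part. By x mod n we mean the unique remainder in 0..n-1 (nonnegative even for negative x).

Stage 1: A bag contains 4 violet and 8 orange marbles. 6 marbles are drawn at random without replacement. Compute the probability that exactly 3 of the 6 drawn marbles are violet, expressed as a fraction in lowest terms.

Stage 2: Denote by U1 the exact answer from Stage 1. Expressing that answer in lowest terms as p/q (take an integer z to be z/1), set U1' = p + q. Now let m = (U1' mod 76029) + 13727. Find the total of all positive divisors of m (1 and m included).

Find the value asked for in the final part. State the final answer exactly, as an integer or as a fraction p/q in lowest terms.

25830

Stage 1: total draws C(12,6) = 924; favorable C(4,3)*C(8,3) = 224; P = 8/33; answer 8/33
Stage 2: U1 = 8/33; threaded value p + q = 41; m = 13768; 13768 = 2^3 * 1721; sigma = (1 + 2 + 4 + 8) * (1 + 1721) = 15 * 1722 = 25830; answer 25830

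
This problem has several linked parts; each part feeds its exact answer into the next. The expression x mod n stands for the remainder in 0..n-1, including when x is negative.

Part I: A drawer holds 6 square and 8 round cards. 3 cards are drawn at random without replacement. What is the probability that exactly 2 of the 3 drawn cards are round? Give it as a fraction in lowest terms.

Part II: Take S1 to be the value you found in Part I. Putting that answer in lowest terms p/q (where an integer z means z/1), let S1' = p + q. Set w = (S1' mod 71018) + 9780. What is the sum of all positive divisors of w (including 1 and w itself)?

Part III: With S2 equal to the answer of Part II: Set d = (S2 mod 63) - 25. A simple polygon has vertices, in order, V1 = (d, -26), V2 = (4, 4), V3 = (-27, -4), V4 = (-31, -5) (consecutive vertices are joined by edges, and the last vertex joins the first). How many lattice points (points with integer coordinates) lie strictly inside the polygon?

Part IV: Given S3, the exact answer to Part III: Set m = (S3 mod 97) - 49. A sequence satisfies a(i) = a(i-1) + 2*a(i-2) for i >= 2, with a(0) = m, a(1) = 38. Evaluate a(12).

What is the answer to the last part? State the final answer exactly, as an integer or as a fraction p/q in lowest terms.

-9600

Part I: total draws C(14,3) = 364; favorable C(8,2)*C(6,1) = 168; P = 6/13; answer 6/13
Part II: S1 = 6/13; threaded value p + q = 19; w = 9799; 9799 = 41 * 239; sigma = (1 + 41) * (1 + 239) = 42 * 240 = 10080; answer 10080
Part III: S2 = 10080; d = -25; cross terms: (-25*4 - 4*-26)=4, (4*-4 - -27*4)=92, (-27*-5 - -31*-4)=11, (-31*-26 - -25*-5)=681; twice the area = |788| = 788; area = 394; boundary points = 1 + 1 + 1 + 3 = 6; strictly interior points = area - boundary/2 + 1 = 392; answer 392
Part IV: S3 = 392; m = -45; a(2) = 1*(38) + 2*(-45) = -52; iterating: a(2)=-52, a(3)=24, a(4)=-80, a(5)=-32, a(6)=-192, a(7)=-256, a(8)=-640, a(9)=-1152, a(10)=-2432, a(11)=-4736, a(12)=-9600; answer -9600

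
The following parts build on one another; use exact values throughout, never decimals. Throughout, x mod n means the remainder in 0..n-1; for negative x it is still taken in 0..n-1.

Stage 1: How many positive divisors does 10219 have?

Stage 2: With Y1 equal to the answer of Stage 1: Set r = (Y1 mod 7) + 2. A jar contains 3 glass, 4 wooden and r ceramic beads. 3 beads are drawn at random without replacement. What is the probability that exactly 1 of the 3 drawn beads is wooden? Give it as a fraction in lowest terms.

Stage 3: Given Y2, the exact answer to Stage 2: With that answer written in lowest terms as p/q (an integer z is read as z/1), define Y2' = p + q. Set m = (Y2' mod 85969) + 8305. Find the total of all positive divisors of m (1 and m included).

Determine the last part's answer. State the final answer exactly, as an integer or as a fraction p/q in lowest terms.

Stage 1: 10219 = 11 * 929; number of divisors = (1+1) * (1+1) = 4; answer 4
Stage 2: Y1 = 4; r = 6; total draws C(13,3) = 286; favorable C(4,1)*C(9,2) = 144; P = 72/143; answer 72/143
Stage 3: Y2 = 72/143; threaded value p + q = 215; m = 8520; 8520 = 2^3 * 3 * 5 * 71; sigma = (1 + 2 + 4 + 8) * (1 + 3) * (1 + 5) * (1 + 71) = 15 * 4 * 6 * 72 = 25920; answer 25920

25920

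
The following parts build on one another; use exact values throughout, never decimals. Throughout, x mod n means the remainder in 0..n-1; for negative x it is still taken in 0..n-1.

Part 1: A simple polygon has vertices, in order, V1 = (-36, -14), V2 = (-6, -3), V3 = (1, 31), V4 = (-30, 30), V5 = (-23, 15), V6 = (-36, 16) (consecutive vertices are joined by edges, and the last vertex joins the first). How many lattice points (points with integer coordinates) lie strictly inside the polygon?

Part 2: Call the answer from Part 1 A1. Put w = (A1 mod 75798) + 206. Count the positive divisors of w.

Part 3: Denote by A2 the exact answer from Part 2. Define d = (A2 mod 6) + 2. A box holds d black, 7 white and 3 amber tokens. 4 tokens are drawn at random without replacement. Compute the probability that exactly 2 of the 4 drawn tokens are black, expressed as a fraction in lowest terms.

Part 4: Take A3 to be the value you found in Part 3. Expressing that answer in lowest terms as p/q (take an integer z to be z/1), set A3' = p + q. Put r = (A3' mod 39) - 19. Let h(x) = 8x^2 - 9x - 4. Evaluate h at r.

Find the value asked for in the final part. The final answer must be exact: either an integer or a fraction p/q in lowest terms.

88

Part 1: cross terms: (-36*-3 - -6*-14)=24, (-6*31 - 1*-3)=-183, (1*30 - -30*31)=960, (-30*15 - -23*30)=240, (-23*16 - -36*15)=172, (-36*-14 - -36*16)=1080; twice the area = |2293| = 2293; area = 2293/2; boundary points = 1 + 1 + 1 + 1 + 1 + 30 = 35; strictly interior points = area - boundary/2 + 1 = 1130; answer 1130
Part 2: A1 = 1130; w = 1336; 1336 = 2^3 * 167; number of divisors = (3+1) * (1+1) = 8; answer 8
Part 3: A2 = 8; d = 4; total draws C(14,4) = 1001; favorable C(4,2)*C(10,2) = 270; P = 270/1001; answer 270/1001
Part 4: A3 = 270/1001; threaded value p + q = 1271; r = 4; 8*(4)^2 - 9*(4)^1 - 4 = (128) + (-36) + (-4) = 88; answer 88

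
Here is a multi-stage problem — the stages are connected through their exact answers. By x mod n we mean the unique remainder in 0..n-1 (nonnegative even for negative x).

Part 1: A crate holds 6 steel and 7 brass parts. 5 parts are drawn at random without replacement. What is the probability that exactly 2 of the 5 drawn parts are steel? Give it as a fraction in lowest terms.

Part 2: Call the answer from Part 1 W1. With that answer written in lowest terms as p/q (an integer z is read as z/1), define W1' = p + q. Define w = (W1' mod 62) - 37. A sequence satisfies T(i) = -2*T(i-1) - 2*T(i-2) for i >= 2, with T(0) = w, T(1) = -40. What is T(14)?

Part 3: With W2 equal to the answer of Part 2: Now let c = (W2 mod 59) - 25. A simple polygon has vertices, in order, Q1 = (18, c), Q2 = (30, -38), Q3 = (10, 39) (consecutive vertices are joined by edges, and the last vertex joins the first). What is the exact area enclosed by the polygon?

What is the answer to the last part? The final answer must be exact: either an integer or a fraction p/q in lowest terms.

108

Part 1: total draws C(13,5) = 1287; favorable C(6,2)*C(7,3) = 525; P = 175/429; answer 175/429
Part 2: W1 = 175/429; threaded value p + q = 604; w = 9; T(2) = -2*(-40) - 2*(9) = 62; iterating: T(2)=62, T(3)=-44, T(4)=-36, T(5)=160, T(6)=-248, T(7)=176, T(8)=144, T(9)=-640, T(10)=992, T(11)=-704, T(12)=-576, T(13)=2560, T(14)=-3968; answer -3968
Part 3: W2 = -3968; c = 19; cross terms: (18*-38 - 30*19)=-1254, (30*39 - 10*-38)=1550, (10*19 - 18*39)=-512; twice the area = |-216| = 216; area = 108; answer 108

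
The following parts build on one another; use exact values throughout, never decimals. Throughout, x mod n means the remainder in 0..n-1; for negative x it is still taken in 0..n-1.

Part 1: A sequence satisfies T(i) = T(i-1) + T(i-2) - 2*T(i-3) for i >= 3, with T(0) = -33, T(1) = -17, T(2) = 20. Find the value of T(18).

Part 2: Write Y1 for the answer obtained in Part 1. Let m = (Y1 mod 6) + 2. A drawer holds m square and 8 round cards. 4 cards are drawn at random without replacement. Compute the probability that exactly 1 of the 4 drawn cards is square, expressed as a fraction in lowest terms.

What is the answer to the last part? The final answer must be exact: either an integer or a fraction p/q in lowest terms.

Part 1: T(3) = 1*(20) + 1*(-17) - 2*(-33) = 69; iterating: T(3)=69, T(4)=123, T(5)=152, T(6)=137, T(7)=43, T(8)=-124, T(9)=-355, T(10)=-565, T(11)=-672, T(12)=-527, T(13)=-69, T(14)=748, T(15)=1733, T(16)=2619, T(17)=2856, T(18)=2009; answer 2009
Part 2: Y1 = 2009; m = 7; total draws C(15,4) = 1365; favorable C(7,1)*C(8,3) = 392; P = 56/195; answer 56/195

56/195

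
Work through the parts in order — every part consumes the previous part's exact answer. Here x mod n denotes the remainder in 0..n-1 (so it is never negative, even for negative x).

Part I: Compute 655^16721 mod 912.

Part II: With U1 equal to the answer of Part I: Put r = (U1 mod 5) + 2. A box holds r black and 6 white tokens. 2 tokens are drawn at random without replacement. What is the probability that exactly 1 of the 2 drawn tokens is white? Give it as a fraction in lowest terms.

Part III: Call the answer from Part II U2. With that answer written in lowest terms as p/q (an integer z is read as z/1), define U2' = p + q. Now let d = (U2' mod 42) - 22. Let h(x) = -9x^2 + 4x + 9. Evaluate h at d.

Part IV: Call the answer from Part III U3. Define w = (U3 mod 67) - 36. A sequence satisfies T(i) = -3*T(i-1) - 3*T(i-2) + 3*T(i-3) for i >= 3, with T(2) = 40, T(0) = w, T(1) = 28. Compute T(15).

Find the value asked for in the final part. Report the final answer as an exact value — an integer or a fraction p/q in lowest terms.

-2724030

Part I: squarings mod 912: 655^1=655, 655^2=385, 655^4=481, 655^8=625, 655^16=289, 655^32=529, 655^64=769, 655^128=385, 655^256=481, 655^512=625, 655^1024=289, 655^2048=529, 655^4096=769, 655^8192=385, 655^16384=481; 655^16721 = 655^1 * 655^16 * 655^64 * 655^256 * 655^16384 = 511 (mod 912); answer 511
Part II: U1 = 511; r = 3; total draws C(9,2) = 36; favorable C(6,1)*C(3,1) = 18; P = 1/2; answer 1/2
Part III: U2 = 1/2; threaded value p + q = 3; d = -19; -9*(-19)^2 + 4*(-19)^1 + 9 = (-3249) + (-76) + (9) = -3316; answer -3316
Part IV: U3 = -3316; w = -2; T(3) = -3*(40) - 3*(28) + 3*(-2) = -210; iterating: T(3)=-210, T(4)=594, T(5)=-1032, T(6)=684, T(7)=2826, T(8)=-13626, T(9)=34452, T(10)=-54000, T(11)=17766, T(12)=212058, T(13)=-851472, T(14)=1971540, T(15)=-2724030; answer -2724030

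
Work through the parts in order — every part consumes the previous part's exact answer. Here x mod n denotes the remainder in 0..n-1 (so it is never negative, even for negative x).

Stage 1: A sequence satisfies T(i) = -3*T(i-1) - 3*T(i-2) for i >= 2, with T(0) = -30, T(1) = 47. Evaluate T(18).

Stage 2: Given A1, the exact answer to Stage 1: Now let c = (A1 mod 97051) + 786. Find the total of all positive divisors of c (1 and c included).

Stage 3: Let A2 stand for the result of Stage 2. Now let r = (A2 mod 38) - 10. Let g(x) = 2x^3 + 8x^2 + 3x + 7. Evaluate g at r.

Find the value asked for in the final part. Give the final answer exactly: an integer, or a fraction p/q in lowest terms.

7105

Stage 1: T(2) = -3*(47) - 3*(-30) = -51; iterating: T(2)=-51, T(3)=12, T(4)=117, T(5)=-387, T(6)=810, T(7)=-1269, T(8)=1377, T(9)=-324, T(10)=-3159, T(11)=10449, T(12)=-21870, T(13)=34263, T(14)=-37179, T(15)=8748, T(16)=85293, T(17)=-282123, T(18)=590490; answer 590490
Stage 2: A1 = 590490; c = 8970; 8970 = 2 * 3 * 5 * 13 * 23; sigma = (1 + 2) * (1 + 3) * (1 + 5) * (1 + 13) * (1 + 23) = 3 * 4 * 6 * 14 * 24 = 24192; answer 24192
Stage 3: A2 = 24192; r = 14; 2*(14)^3 + 8*(14)^2 + 3*(14)^1 + 7 = (5488) + (1568) + (42) + (7) = 7105; answer 7105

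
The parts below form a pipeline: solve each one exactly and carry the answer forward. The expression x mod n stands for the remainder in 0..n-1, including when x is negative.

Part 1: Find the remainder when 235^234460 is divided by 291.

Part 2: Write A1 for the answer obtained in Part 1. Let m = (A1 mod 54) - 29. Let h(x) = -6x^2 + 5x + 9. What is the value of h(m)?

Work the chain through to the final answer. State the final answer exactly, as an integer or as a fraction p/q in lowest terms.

Part 1: squarings mod 291: 235^1=235, 235^2=226, 235^4=151, 235^8=103, 235^16=133, 235^32=229, 235^64=61, 235^128=229, 235^256=61, 235^512=229, 235^1024=61, 235^2048=229, 235^4096=61, 235^8192=229, 235^16384=61, 235^32768=229, 235^65536=61, 235^131072=229; 235^234460 = 235^4 * 235^8 * 235^16 * 235^64 * 235^128 * 235^256 * 235^512 * 235^4096 * 235^32768 * 235^65536 * 235^131072 = 121 (mod 291); answer 121
Part 2: A1 = 121; m = -16; -6*(-16)^2 + 5*(-16)^1 + 9 = (-1536) + (-80) + (9) = -1607; answer -1607

-1607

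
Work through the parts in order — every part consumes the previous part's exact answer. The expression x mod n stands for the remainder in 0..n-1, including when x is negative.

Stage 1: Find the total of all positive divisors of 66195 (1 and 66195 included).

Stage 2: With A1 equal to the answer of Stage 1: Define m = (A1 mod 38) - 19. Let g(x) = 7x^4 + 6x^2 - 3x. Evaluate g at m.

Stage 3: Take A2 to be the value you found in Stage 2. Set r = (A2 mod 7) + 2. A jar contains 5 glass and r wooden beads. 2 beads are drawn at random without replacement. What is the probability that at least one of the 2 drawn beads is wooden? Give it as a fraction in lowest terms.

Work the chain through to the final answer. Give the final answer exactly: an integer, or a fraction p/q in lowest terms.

Stage 1: 66195 = 3^2 * 5 * 1471; sigma = (1 + 3 + 9) * (1 + 5) * (1 + 1471) = 13 * 6 * 1472 = 114816; answer 114816
Stage 2: A1 = 114816; m = -1; 7*(-1)^4 + 6*(-1)^2 - 3*(-1)^1 = (7) + (6) + (3) = 16; answer 16
Stage 3: A2 = 16; r = 4; total draws C(9,2) = 36; complement C(5,2) = 10; favorable 36 - 10 = 26; P = 13/18; answer 13/18

13/18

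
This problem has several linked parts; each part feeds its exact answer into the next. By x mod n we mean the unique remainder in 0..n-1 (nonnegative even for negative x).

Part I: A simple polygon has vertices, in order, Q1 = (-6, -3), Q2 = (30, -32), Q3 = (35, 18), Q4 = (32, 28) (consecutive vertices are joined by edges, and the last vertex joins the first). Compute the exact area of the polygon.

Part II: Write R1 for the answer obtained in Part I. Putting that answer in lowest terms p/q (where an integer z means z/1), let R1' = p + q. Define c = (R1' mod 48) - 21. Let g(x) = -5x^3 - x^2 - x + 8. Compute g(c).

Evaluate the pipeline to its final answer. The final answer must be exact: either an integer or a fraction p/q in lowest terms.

Part I: cross terms: (-6*-32 - 30*-3)=282, (30*18 - 35*-32)=1660, (35*28 - 32*18)=404, (32*-3 - -6*28)=72; twice the area = |2418| = 2418; area = 1209; answer 1209
Part II: R1 = 1209; threaded value p + q = 1210; c = -11; -5*(-11)^3 - 1*(-11)^2 - 1*(-11)^1 + 8 = (6655) + (-121) + (11) + (8) = 6553; answer 6553

6553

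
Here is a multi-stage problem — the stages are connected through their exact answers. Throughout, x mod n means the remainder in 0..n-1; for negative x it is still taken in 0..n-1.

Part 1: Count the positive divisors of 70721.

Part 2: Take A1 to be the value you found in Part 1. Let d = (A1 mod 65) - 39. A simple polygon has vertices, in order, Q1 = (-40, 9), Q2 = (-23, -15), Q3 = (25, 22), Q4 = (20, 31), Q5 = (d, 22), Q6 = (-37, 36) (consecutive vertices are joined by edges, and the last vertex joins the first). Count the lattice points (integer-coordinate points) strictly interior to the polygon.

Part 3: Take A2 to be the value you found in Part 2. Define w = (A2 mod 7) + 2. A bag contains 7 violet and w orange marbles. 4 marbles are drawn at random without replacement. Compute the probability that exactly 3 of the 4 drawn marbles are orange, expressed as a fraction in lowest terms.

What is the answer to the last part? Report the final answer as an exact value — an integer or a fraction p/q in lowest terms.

56/195

Part 1: 70721 = 7 * 10103; number of divisors = (1+1) * (1+1) = 4; answer 4
Part 2: A1 = 4; d = -35; cross terms: (-40*-15 - -23*9)=807, (-23*22 - 25*-15)=-131, (25*31 - 20*22)=335, (20*22 - -35*31)=1525, (-35*36 - -37*22)=-446, (-37*9 - -40*36)=1107; twice the area = |3197| = 3197; area = 3197/2; boundary points = 1 + 1 + 1 + 1 + 2 + 3 = 9; strictly interior points = area - boundary/2 + 1 = 1595; answer 1595
Part 3: A2 = 1595; w = 8; total draws C(15,4) = 1365; favorable C(8,3)*C(7,1) = 392; P = 56/195; answer 56/195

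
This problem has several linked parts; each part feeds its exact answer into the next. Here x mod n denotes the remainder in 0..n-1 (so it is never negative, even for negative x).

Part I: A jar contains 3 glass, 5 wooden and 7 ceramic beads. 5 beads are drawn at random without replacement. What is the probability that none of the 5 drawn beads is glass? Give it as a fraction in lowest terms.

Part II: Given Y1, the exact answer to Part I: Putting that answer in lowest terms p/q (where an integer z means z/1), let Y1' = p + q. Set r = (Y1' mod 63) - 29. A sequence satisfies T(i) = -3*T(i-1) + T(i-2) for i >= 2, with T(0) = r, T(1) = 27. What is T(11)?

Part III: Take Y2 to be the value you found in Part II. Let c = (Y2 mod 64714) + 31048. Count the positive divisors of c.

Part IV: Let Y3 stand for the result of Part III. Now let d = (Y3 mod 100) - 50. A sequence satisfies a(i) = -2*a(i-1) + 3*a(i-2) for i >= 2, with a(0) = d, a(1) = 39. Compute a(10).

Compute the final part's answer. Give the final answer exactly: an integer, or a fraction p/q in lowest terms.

Part I: total draws C(15,5) = 3003; favorable C(12,5) = 792; P = 24/91; answer 24/91
Part II: Y1 = 24/91; threaded value p + q = 115; r = 23; T(2) = -3*(27) + 1*(23) = -58; iterating: T(2)=-58, T(3)=201, T(4)=-661, T(5)=2184, T(6)=-7213, T(7)=23823, T(8)=-78682, T(9)=259869, T(10)=-858289, T(11)=2834736; answer 2834736
Part III: Y2 = 2834736; c = 83082; 83082 = 2 * 3 * 61 * 227; number of divisors = (1+1) * (1+1) * (1+1) * (1+1) = 16; answer 16
Part IV: Y3 = 16; d = -34; a(2) = -2*(39) + 3*(-34) = -180; iterating: a(2)=-180, a(3)=477, a(4)=-1494, a(5)=4419, a(6)=-13320, a(7)=39897, a(8)=-119754, a(9)=359199, a(10)=-1077660; answer -1077660

-1077660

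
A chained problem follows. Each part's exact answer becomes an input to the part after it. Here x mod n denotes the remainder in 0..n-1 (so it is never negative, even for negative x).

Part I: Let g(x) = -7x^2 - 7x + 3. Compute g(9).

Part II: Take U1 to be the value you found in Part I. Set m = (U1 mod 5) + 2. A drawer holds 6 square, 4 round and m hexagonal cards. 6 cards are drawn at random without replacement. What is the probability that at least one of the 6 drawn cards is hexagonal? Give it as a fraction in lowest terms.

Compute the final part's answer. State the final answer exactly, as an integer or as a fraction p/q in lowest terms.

137/143

Part I: -7*(9)^2 - 7*(9)^1 + 3 = (-567) + (-63) + (3) = -627; answer -627
Part II: U1 = -627; m = 5; total draws C(15,6) = 5005; complement C(10,6) = 210; favorable 5005 - 210 = 4795; P = 137/143; answer 137/143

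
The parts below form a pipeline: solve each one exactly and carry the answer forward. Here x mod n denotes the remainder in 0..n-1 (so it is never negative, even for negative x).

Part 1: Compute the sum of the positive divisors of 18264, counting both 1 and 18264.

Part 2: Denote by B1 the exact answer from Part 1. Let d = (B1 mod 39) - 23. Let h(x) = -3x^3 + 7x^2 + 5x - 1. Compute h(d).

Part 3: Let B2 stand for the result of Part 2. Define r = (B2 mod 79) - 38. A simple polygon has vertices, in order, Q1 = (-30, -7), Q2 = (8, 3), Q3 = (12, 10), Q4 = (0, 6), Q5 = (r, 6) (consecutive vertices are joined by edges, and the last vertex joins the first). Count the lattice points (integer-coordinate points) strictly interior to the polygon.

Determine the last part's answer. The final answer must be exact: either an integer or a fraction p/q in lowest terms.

86

Part 1: 18264 = 2^3 * 3 * 761; sigma = (1 + 2 + 4 + 8) * (1 + 3) * (1 + 761) = 15 * 4 * 762 = 45720; answer 45720
Part 2: B1 = 45720; d = -11; -3*(-11)^3 + 7*(-11)^2 + 5*(-11)^1 - 1 = (3993) + (847) + (-55) + (-1) = 4784; answer 4784
Part 3: B2 = 4784; r = 6; cross terms: (-30*3 - 8*-7)=-34, (8*10 - 12*3)=44, (12*6 - 0*10)=72, (0*6 - 6*6)=-36, (6*-7 - -30*6)=138; twice the area = |184| = 184; area = 92; boundary points = 2 + 1 + 4 + 6 + 1 = 14; strictly interior points = area - boundary/2 + 1 = 86; answer 86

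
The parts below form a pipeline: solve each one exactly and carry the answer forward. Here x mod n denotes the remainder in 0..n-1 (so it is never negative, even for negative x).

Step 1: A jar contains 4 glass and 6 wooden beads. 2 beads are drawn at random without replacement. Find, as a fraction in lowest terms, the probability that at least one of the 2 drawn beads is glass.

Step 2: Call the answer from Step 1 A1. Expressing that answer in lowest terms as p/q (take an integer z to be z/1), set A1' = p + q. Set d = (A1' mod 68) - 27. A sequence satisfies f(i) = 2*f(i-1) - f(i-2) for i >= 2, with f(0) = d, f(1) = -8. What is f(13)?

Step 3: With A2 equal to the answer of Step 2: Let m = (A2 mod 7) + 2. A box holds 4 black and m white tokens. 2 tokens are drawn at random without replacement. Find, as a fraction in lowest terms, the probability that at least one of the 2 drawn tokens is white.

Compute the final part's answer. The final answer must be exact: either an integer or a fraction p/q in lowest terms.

Step 1: total draws C(10,2) = 45; complement C(6,2) = 15; favorable 45 - 15 = 30; P = 2/3; answer 2/3
Step 2: A1 = 2/3; threaded value p + q = 5; d = -22; f(2) = 2*(-8) - 1*(-22) = 6; iterating: f(2)=6, f(3)=20, f(4)=34, f(5)=48, f(6)=62, f(7)=76, f(8)=90, f(9)=104, f(10)=118, f(11)=132, f(12)=146, f(13)=160; answer 160
Step 3: A2 = 160; m = 8; total draws C(12,2) = 66; complement C(4,2) = 6; favorable 66 - 6 = 60; P = 10/11; answer 10/11

10/11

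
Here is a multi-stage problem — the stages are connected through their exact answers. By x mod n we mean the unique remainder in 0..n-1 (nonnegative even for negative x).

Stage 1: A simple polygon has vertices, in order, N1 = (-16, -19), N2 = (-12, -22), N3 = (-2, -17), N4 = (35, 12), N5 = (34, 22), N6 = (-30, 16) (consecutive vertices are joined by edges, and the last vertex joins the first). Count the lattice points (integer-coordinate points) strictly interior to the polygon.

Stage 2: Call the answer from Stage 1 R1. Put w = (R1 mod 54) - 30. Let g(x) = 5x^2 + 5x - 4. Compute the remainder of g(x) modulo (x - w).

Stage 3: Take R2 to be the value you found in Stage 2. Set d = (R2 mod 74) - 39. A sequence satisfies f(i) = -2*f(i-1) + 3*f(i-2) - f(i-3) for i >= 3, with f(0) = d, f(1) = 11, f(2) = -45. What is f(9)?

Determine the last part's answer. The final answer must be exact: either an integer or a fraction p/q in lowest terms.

Stage 1: cross terms: (-16*-22 - -12*-19)=124, (-12*-17 - -2*-22)=160, (-2*12 - 35*-17)=571, (35*22 - 34*12)=362, (34*16 - -30*22)=1204, (-30*-19 - -16*16)=826; twice the area = |3247| = 3247; area = 3247/2; boundary points = 1 + 5 + 1 + 1 + 2 + 7 = 17; strictly interior points = area - boundary/2 + 1 = 1616; answer 1616
Stage 2: R1 = 1616; w = 20; remainder = value at the root: 5*(20)^2 + 5*(20)^1 - 4 = (2000) + (100) + (-4) = 2096; answer 2096
Stage 3: R2 = 2096; d = -15; f(3) = -2*(-45) + 3*(11) - 1*(-15) = 138; iterating: f(3)=138, f(4)=-422, f(5)=1303, f(6)=-4010, f(7)=12351, f(8)=-38035, f(9)=117133; answer 117133

117133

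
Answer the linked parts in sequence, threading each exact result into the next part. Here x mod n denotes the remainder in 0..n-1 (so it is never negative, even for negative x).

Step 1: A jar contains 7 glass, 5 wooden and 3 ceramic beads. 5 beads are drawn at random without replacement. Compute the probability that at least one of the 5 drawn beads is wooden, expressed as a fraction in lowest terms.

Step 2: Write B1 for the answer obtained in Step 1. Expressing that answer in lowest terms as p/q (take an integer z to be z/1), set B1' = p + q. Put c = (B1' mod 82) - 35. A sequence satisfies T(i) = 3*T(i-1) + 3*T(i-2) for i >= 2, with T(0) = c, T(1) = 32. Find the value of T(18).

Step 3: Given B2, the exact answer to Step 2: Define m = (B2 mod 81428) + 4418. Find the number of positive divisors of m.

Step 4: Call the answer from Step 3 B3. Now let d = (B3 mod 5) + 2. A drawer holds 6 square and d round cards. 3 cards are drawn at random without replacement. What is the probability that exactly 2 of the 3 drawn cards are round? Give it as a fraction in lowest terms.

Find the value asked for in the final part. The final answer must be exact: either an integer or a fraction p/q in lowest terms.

Step 1: total draws C(15,5) = 3003; complement C(10,5) = 252; favorable 3003 - 252 = 2751; P = 131/143; answer 131/143
Step 2: B1 = 131/143; threaded value p + q = 274; c = -7; T(2) = 3*(32) + 3*(-7) = 75; iterating: T(2)=75, T(3)=321, T(4)=1188, T(5)=4527, T(6)=17145, T(7)=65016, T(8)=246483, T(9)=934497, T(10)=3542940, T(11)=13432311, T(12)=50925753, T(13)=193074192, T(14)=731999835, T(15)=2775222081, T(16)=10521665748, T(17)=39890663487, T(18)=151236987705; answer 151236987705
Step 3: B2 = 151236987705; m = 34871; 34871 is prime, so its only divisors are 1 and 34871; count = 2; answer 2
Step 4: B3 = 2; d = 4; total draws C(10,3) = 120; favorable C(4,2)*C(6,1) = 36; P = 3/10; answer 3/10

3/10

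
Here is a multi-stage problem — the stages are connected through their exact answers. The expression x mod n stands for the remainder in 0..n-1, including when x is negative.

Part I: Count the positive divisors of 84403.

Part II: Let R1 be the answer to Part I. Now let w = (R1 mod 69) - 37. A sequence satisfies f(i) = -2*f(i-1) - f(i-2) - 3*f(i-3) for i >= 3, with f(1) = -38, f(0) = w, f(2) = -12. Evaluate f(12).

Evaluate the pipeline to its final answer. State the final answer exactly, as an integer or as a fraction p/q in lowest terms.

Part I: 84403 = 11 * 7673; number of divisors = (1+1) * (1+1) = 4; answer 4
Part II: R1 = 4; w = -33; f(3) = -2*(-12) - 1*(-38) - 3*(-33) = 161; iterating: f(3)=161, f(4)=-196, f(5)=267, f(6)=-821, f(7)=1963, f(8)=-3906, f(9)=8312, f(10)=-18607, f(11)=40620, f(12)=-87569; answer -87569

-87569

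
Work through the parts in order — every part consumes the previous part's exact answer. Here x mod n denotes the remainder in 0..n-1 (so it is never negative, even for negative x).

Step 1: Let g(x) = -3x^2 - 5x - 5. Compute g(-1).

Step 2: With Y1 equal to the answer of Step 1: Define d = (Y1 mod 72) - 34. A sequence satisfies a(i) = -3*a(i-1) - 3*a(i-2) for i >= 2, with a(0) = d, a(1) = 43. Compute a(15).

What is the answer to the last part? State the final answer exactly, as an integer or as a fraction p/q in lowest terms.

417717

Step 1: -3*(-1)^2 - 5*(-1)^1 - 5 = (-3) + (5) + (-5) = -3; answer -3
Step 2: Y1 = -3; d = 35; a(2) = -3*(43) - 3*(35) = -234; iterating: a(2)=-234, a(3)=573, a(4)=-1017, a(5)=1332, a(6)=-945, a(7)=-1161, a(8)=6318, a(9)=-15471, a(10)=27459, a(11)=-35964, a(12)=25515, a(13)=31347, a(14)=-170586, a(15)=417717; answer 417717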